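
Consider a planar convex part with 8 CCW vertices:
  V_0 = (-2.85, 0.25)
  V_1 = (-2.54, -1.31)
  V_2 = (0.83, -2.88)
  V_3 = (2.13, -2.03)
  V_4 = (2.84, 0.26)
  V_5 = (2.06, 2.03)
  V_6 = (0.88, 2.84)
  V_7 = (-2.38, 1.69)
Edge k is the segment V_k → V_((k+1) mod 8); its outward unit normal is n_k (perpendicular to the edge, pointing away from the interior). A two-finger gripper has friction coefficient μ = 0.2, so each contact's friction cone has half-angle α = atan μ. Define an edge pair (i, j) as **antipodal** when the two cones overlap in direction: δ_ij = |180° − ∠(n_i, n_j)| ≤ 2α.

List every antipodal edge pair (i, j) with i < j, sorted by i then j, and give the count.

α = atan 0.2 = 11.31°;  2α = 22.62°
n_0 = (-0.9808, -0.1949)
n_1 = (-0.4223, -0.9065)
n_2 = (+0.5472, -0.8370)
n_3 = (+0.9551, -0.2961)
n_4 = (+0.9151, +0.4033)
n_5 = (+0.5659, +0.8244)
n_6 = (-0.3327, +0.9430)
n_7 = (-0.9506, +0.3103)
  (0,1): δ = 126.22°  ·
  (0,2): δ = 68.06°  ·
  (0,3): δ = 28.47°  ·
  (0,4): δ = 12.54°  ✓
  (0,5): δ = 44.29°  ·
  (0,6): δ = 98.19°  ·
  (0,7): δ = 150.68°  ·
  (1,2): δ = 121.84°  ·
  (1,3): δ = 82.25°  ·
  (1,4): δ = 41.24°  ·
  (1,5): δ = 9.49°  ✓
  (1,6): δ = 44.41°  ·
  (1,7): δ = 96.90°  ·
  (2,3): δ = 140.40°  ·
  (2,4): δ = 99.40°  ·
  (2,5): δ = 67.65°  ·
  (2,6): δ = 13.75°  ✓
  (2,7): δ = 38.75°  ·
  (3,4): δ = 138.99°  ·
  (3,5): δ = 107.24°  ·
  (3,6): δ = 53.34°  ·
  (3,7): δ = 0.85°  ✓
  (4,5): δ = 148.25°  ·
  (4,6): δ = 94.35°  ·
  (4,7): δ = 41.86°  ·
  (5,6): δ = 126.10°  ·
  (5,7): δ = 73.61°  ·
  (6,7): δ = 127.51°  ·
antipodal pairs: 4

count = 4; pairs: (0,4), (1,5), (2,6), (3,7)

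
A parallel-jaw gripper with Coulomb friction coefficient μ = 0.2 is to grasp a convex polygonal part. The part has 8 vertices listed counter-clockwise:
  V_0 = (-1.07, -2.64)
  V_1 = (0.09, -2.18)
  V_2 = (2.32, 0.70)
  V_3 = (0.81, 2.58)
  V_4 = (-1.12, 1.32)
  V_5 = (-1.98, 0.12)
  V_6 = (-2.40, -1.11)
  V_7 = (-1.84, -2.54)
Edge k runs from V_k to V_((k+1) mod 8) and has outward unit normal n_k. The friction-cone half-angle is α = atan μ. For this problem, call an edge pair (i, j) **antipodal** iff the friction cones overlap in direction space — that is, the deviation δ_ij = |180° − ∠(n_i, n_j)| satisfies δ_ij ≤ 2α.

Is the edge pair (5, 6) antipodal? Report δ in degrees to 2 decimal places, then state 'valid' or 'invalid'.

α = atan 0.2 = 11.31°;  2α = 22.62°
edge 5: e_5 = (-0.42, -1.23);  n_5 = (-0.9463, +0.3231)
edge 6: e_6 = (+0.56, -1.43);  n_6 = (-0.9311, -0.3646)
∠(n_5, n_6) = 40.24°
δ = |180° − 40.24°| = 139.76°
139.76° > 2α = 22.62°  →  invalid

δ = 139.76°, invalid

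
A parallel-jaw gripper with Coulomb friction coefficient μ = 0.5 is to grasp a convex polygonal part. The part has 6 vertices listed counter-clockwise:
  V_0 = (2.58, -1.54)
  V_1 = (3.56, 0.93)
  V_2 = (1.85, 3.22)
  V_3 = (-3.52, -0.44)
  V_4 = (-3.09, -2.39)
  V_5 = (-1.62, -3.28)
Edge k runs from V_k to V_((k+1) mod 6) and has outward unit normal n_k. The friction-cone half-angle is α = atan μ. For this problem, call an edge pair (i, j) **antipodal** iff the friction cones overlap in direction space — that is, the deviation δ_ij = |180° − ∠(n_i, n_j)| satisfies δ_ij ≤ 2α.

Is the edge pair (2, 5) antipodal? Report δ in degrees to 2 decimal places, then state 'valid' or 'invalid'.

δ = 11.77°, valid

α = atan 0.5 = 26.57°;  2α = 53.13°
edge 2: e_2 = (-5.37, -3.66);  n_2 = (-0.5632, +0.8263)
edge 5: e_5 = (+4.20, +1.74);  n_5 = (+0.3827, -0.9239)
∠(n_2, n_5) = 168.23°
δ = |180° − 168.23°| = 11.77°
11.77° ≤ 2α = 53.13°  →  valid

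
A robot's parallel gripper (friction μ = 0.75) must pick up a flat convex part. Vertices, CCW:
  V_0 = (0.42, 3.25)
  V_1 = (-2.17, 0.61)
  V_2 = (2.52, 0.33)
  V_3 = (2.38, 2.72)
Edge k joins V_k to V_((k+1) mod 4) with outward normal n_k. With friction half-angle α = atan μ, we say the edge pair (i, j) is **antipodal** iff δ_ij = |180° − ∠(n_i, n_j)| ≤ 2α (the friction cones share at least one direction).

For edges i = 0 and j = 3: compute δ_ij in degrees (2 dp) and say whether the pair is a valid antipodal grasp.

α = atan 0.75 = 36.87°;  2α = 73.74°
edge 0: e_0 = (-2.59, -2.64);  n_0 = (-0.7138, +0.7003)
edge 3: e_3 = (-1.96, +0.53);  n_3 = (+0.2610, +0.9653)
∠(n_0, n_3) = 60.68°
δ = |180° − 60.68°| = 119.32°
119.32° > 2α = 73.74°  →  invalid

δ = 119.32°, invalid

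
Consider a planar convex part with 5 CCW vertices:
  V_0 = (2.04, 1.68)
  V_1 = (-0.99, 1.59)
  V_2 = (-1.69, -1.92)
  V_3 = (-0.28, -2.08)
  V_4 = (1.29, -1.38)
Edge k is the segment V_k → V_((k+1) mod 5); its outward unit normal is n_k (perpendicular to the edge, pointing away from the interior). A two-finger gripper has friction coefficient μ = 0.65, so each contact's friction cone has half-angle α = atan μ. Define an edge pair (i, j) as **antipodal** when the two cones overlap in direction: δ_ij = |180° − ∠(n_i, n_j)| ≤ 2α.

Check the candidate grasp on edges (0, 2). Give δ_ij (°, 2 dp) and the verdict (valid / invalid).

α = atan 0.65 = 33.02°;  2α = 66.05°
edge 0: e_0 = (-3.03, -0.09);  n_0 = (-0.0297, +0.9996)
edge 2: e_2 = (+1.41, -0.16);  n_2 = (-0.1128, -0.9936)
∠(n_0, n_2) = 171.82°
δ = |180° − 171.82°| = 8.18°
8.18° ≤ 2α = 66.05°  →  valid

δ = 8.18°, valid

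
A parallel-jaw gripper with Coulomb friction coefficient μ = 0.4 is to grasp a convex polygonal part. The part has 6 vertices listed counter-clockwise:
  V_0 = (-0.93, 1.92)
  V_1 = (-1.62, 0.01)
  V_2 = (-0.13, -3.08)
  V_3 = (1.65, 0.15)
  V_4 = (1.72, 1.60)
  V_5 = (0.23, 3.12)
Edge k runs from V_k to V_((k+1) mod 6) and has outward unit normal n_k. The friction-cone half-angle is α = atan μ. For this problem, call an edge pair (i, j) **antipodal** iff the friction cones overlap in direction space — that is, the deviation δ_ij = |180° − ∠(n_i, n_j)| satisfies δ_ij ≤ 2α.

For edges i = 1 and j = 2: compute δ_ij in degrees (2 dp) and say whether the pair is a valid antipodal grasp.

α = atan 0.4 = 21.80°;  2α = 43.60°
edge 1: e_1 = (+1.49, -3.09);  n_1 = (-0.9007, -0.4343)
edge 2: e_2 = (+1.78, +3.23);  n_2 = (+0.8758, -0.4826)
∠(n_1, n_2) = 125.40°
δ = |180° − 125.40°| = 54.60°
54.60° > 2α = 43.60°  →  invalid

δ = 54.60°, invalid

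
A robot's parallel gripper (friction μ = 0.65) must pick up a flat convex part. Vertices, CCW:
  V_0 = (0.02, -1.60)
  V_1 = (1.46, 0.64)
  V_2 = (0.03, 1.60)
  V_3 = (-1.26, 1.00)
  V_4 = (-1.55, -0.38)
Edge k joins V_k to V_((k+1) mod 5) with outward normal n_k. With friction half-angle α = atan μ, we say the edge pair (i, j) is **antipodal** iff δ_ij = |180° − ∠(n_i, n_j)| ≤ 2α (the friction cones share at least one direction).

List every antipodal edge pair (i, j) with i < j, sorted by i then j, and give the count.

count = 4; pairs: (0,2), (0,3), (1,4), (2,4)

α = atan 0.65 = 33.02°;  2α = 66.05°
n_0 = (+0.8412, -0.5408)
n_1 = (+0.5574, +0.8303)
n_2 = (-0.4217, +0.9067)
n_3 = (-0.9786, +0.2057)
n_4 = (-0.6136, -0.7896)
  (0,1): δ = 91.14°  ·
  (0,2): δ = 32.32°  ✓
  (0,3): δ = 20.87°  ✓
  (0,4): δ = 84.89°  ·
  (1,2): δ = 121.18°  ·
  (1,3): δ = 67.99°  ·
  (1,4): δ = 3.98°  ✓
  (2,3): δ = 126.81°  ·
  (2,4): δ = 62.79°  ✓
  (3,4): δ = 115.98°  ·
antipodal pairs: 4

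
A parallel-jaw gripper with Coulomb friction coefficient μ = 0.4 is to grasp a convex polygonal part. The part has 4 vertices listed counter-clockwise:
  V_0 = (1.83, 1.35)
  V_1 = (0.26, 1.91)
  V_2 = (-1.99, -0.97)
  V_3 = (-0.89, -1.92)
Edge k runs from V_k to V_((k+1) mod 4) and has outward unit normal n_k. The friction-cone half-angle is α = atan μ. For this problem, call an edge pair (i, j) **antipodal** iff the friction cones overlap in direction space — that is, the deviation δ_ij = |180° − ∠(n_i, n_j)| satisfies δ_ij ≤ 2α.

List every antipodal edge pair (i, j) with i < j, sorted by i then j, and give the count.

α = atan 0.4 = 21.80°;  2α = 43.60°
n_0 = (+0.3360, +0.9419)
n_1 = (-0.7880, +0.6156)
n_2 = (-0.6536, -0.7568)
n_3 = (+0.7688, -0.6395)
  (0,1): δ = 108.37°  ·
  (0,2): δ = 21.18°  ✓
  (0,3): δ = 69.88°  ·
  (1,2): δ = 92.82°  ·
  (1,3): δ = 1.76°  ✓
  (2,3): δ = 88.94°  ·
antipodal pairs: 2

count = 2; pairs: (0,2), (1,3)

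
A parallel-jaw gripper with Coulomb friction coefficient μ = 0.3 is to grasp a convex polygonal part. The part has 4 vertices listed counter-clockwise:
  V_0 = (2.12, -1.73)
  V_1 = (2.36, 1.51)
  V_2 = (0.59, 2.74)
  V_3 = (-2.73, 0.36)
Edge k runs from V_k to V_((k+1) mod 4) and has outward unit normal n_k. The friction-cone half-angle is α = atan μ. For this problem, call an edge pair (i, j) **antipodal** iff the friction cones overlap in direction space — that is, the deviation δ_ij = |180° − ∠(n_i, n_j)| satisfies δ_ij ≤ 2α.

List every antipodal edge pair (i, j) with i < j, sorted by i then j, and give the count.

count = 1; pairs: (1,3)

α = atan 0.3 = 16.70°;  2α = 33.40°
n_0 = (+0.9973, -0.0739)
n_1 = (+0.5707, +0.8212)
n_2 = (-0.5826, +0.8127)
n_3 = (-0.3957, -0.9184)
  (0,1): δ = 120.56°  ·
  (0,2): δ = 50.13°  ·
  (0,3): δ = 70.92°  ·
  (1,2): δ = 109.57°  ·
  (1,3): δ = 11.48°  ✓
  (2,3): δ = 58.95°  ·
antipodal pairs: 1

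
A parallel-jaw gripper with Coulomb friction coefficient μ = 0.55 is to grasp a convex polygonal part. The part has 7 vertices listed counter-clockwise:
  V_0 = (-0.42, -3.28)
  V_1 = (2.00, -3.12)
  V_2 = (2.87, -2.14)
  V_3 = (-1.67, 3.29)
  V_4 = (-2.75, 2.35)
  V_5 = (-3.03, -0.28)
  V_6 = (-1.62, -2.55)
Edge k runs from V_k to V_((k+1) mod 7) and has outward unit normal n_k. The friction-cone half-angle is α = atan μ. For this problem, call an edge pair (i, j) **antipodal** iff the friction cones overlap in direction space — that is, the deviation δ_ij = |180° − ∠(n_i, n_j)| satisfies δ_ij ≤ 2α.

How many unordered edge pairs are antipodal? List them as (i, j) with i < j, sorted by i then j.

count = 7; pairs: (0,2), (0,3), (1,3), (1,4), (2,4), (2,5), (2,6)

α = atan 0.55 = 28.81°;  2α = 57.62°
n_0 = (+0.0660, -0.9978)
n_1 = (+0.7478, -0.6639)
n_2 = (+0.7672, +0.6414)
n_3 = (-0.6565, +0.7543)
n_4 = (-0.9944, +0.1059)
n_5 = (-0.8495, -0.5276)
n_6 = (-0.5197, -0.8543)
  (0,1): δ = 135.38°  ·
  (0,2): δ = 53.88°  ✓
  (0,3): δ = 37.25°  ✓
  (0,4): δ = 80.14°  ·
  (0,5): δ = 118.06°  ·
  (0,6): δ = 144.90°  ·
  (1,2): δ = 98.50°  ·
  (1,3): δ = 7.37°  ✓
  (1,4): δ = 35.52°  ✓
  (1,5): δ = 73.44°  ·
  (1,6): δ = 100.28°  ·
  (2,3): δ = 88.86°  ·
  (2,4): δ = 45.98°  ✓
  (2,5): δ = 8.05°  ✓
  (2,6): δ = 18.79°  ✓
  (3,4): δ = 137.11°  ·
  (3,5): δ = 99.19°  ·
  (3,6): δ = 72.35°  ·
  (4,5): δ = 142.08°  ·
  (4,6): δ = 115.24°  ·
  (5,6): δ = 153.16°  ·
antipodal pairs: 7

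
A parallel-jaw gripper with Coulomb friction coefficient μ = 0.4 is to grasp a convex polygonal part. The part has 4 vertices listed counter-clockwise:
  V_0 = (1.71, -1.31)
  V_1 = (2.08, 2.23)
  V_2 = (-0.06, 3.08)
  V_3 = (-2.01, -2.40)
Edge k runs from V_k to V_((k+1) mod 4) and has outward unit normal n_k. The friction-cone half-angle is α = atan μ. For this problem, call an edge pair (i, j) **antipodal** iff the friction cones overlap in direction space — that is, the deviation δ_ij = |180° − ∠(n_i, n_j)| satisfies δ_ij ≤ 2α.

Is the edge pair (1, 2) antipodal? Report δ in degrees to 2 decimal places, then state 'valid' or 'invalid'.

δ = 87.92°, invalid

α = atan 0.4 = 21.80°;  2α = 43.60°
edge 1: e_1 = (-2.14, +0.85);  n_1 = (+0.3691, +0.9294)
edge 2: e_2 = (-1.95, -5.48);  n_2 = (-0.9421, +0.3352)
∠(n_1, n_2) = 92.08°
δ = |180° − 92.08°| = 87.92°
87.92° > 2α = 43.60°  →  invalid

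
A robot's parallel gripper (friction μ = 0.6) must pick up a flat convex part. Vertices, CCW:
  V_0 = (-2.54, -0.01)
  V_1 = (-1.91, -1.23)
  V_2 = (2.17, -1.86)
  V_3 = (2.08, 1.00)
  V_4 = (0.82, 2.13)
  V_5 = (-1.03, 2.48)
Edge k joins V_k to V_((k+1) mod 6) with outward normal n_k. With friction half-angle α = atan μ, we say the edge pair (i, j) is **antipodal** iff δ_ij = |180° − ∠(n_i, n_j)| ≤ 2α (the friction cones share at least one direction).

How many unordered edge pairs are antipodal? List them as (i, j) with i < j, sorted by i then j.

α = atan 0.6 = 30.96°;  2α = 61.93°
n_0 = (-0.8885, -0.4588)
n_1 = (-0.1526, -0.9883)
n_2 = (+0.9995, +0.0315)
n_3 = (+0.6677, +0.7445)
n_4 = (+0.1859, +0.9826)
n_5 = (-0.8551, +0.5185)
  (0,1): δ = 126.09°  ·
  (0,2): δ = 25.51°  ✓
  (0,3): δ = 20.80°  ✓
  (0,4): δ = 51.98°  ✓
  (0,5): δ = 121.45°  ·
  (1,2): δ = 79.42°  ·
  (1,3): δ = 33.11°  ✓
  (1,4): δ = 1.94°  ✓
  (1,5): δ = 67.54°  ·
  (2,3): δ = 133.69°  ·
  (2,4): δ = 102.52°  ·
  (2,5): δ = 33.04°  ✓
  (3,4): δ = 148.83°  ·
  (3,5): δ = 79.35°  ·
  (4,5): δ = 110.52°  ·
antipodal pairs: 6

count = 6; pairs: (0,2), (0,3), (0,4), (1,3), (1,4), (2,5)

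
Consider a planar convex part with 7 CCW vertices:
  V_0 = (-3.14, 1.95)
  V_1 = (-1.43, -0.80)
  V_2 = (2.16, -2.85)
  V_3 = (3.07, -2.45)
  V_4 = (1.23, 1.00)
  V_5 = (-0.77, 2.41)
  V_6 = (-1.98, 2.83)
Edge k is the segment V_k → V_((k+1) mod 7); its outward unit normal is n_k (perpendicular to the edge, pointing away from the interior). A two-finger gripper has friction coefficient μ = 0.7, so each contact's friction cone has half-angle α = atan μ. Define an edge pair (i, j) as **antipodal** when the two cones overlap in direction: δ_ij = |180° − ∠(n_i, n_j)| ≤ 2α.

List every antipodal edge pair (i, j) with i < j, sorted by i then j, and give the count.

count = 10; pairs: (0,3), (0,4), (0,5), (1,3), (1,4), (1,5), (1,6), (2,4), (2,5), (2,6)

α = atan 0.7 = 34.99°;  2α = 69.98°
n_0 = (-0.8492, -0.5281)
n_1 = (-0.4959, -0.8684)
n_2 = (+0.4024, -0.9155)
n_3 = (+0.8824, +0.4706)
n_4 = (+0.5762, +0.8173)
n_5 = (+0.3279, +0.9447)
n_6 = (-0.6044, +0.7967)
  (0,1): δ = 151.60°  ·
  (0,2): δ = 98.15°  ·
  (0,3): δ = 3.80°  ✓
  (0,4): δ = 22.94°  ✓
  (0,5): δ = 38.98°  ✓
  (0,6): δ = 95.31°  ·
  (1,2): δ = 126.54°  ·
  (1,3): δ = 32.20°  ✓
  (1,4): δ = 5.46°  ✓
  (1,5): δ = 10.59°  ✓
  (1,6): δ = 66.91°  ✓
  (2,3): δ = 85.66°  ·
  (2,4): δ = 58.91°  ✓
  (2,5): δ = 42.87°  ✓
  (2,6): δ = 13.46°  ✓
  (3,4): δ = 153.26°  ·
  (3,5): δ = 137.21°  ·
  (3,6): δ = 80.89°  ·
  (4,5): δ = 163.96°  ·
  (4,6): δ = 107.63°  ·
  (5,6): δ = 123.67°  ·
antipodal pairs: 10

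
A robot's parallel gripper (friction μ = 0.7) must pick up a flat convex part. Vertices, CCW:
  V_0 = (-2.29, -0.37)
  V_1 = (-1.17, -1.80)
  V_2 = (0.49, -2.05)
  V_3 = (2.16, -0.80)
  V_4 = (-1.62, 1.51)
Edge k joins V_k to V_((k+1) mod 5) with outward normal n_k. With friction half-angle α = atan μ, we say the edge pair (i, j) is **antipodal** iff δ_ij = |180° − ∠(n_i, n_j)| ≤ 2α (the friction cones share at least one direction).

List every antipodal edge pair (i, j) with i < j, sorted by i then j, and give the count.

count = 4; pairs: (0,3), (1,3), (2,3), (2,4)

α = atan 0.7 = 34.99°;  2α = 69.98°
n_0 = (-0.7873, -0.6166)
n_1 = (-0.1489, -0.9888)
n_2 = (+0.5992, -0.8006)
n_3 = (+0.5215, +0.8533)
n_4 = (-0.9420, +0.3357)
  (0,1): δ = 136.63°  ·
  (0,2): δ = 91.25°  ·
  (0,3): δ = 20.50°  ✓
  (0,4): δ = 122.32°  ·
  (1,2): δ = 134.62°  ·
  (1,3): δ = 22.87°  ✓
  (1,4): δ = 78.95°  ·
  (2,3): δ = 68.24°  ✓
  (2,4): δ = 33.57°  ✓
  (3,4): δ = 78.19°  ·
antipodal pairs: 4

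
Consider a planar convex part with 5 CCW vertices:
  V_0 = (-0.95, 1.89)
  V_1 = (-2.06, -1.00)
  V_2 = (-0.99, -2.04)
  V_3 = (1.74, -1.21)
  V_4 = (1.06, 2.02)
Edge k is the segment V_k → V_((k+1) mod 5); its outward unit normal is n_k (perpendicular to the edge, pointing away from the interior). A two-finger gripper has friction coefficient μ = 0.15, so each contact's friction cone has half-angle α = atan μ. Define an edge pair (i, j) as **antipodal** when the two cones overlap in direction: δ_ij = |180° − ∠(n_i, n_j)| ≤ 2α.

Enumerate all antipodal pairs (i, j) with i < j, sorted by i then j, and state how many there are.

α = atan 0.15 = 8.53°;  2α = 17.06°
n_0 = (-0.9335, +0.3585)
n_1 = (-0.6970, -0.7171)
n_2 = (+0.2909, -0.9568)
n_3 = (+0.9785, +0.2060)
n_4 = (-0.0645, +0.9979)
  (0,1): δ = 113.17°  ·
  (0,2): δ = 52.08°  ·
  (0,3): δ = 32.90°  ·
  (0,4): δ = 114.71°  ·
  (1,2): δ = 118.90°  ·
  (1,3): δ = 33.93°  ·
  (1,4): δ = 47.89°  ·
  (2,3): δ = 95.02°  ·
  (2,4): δ = 13.21°  ✓
  (3,4): δ = 98.19°  ·
antipodal pairs: 1

count = 1; pairs: (2,4)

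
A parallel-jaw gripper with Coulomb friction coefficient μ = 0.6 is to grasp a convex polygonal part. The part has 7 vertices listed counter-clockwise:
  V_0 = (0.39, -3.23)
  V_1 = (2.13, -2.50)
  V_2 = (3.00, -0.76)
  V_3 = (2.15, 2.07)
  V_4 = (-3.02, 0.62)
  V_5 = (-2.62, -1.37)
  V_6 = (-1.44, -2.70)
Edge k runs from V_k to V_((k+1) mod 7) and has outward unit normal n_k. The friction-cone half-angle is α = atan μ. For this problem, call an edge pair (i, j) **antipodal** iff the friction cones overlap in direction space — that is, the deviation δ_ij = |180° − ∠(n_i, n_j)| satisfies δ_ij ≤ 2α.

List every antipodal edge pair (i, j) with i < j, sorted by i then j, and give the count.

count = 7; pairs: (0,3), (1,3), (1,4), (2,4), (2,5), (2,6), (3,6)

α = atan 0.6 = 30.96°;  2α = 61.93°
n_0 = (+0.3869, -0.9221)
n_1 = (+0.8944, -0.4472)
n_2 = (+0.9577, +0.2877)
n_3 = (-0.2700, +0.9628)
n_4 = (-0.9804, -0.1971)
n_5 = (-0.7480, -0.6637)
n_6 = (-0.2782, -0.9605)
  (0,1): δ = 139.33°  ·
  (0,2): δ = 96.04°  ·
  (0,3): δ = 7.09°  ✓
  (0,4): δ = 78.61°  ·
  (0,5): δ = 108.82°  ·
  (0,6): δ = 141.09°  ·
  (1,2): δ = 136.72°  ·
  (1,3): δ = 47.77°  ✓
  (1,4): δ = 37.93°  ✓
  (1,5): δ = 68.15°  ·
  (1,6): δ = 100.41°  ·
  (2,3): δ = 91.05°  ·
  (2,4): δ = 5.35°  ✓
  (2,5): δ = 24.86°  ✓
  (2,6): δ = 57.13°  ✓
  (3,4): δ = 94.30°  ·
  (3,5): δ = 64.09°  ·
  (3,6): δ = 31.82°  ✓
  (4,5): δ = 149.79°  ·
  (4,6): δ = 117.52°  ·
  (5,6): δ = 147.73°  ·
antipodal pairs: 7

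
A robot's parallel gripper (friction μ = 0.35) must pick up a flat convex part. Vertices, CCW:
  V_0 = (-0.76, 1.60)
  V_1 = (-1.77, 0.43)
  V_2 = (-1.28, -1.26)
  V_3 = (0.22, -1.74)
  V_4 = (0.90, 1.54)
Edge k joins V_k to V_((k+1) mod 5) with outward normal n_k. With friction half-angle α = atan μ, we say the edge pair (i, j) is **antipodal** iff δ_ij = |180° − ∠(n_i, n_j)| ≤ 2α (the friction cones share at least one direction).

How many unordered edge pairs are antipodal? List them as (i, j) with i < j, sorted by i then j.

count = 3; pairs: (0,3), (1,3), (2,4)

α = atan 0.35 = 19.29°;  2α = 38.58°
n_0 = (-0.7570, +0.6535)
n_1 = (-0.9604, -0.2785)
n_2 = (-0.3048, -0.9524)
n_3 = (+0.9792, -0.2030)
n_4 = (+0.0361, +0.9993)
  (0,1): δ = 123.03°  ·
  (0,2): δ = 66.94°  ·
  (0,3): δ = 29.09°  ✓
  (0,4): δ = 128.73°  ·
  (1,2): δ = 123.91°  ·
  (1,3): δ = 27.88°  ✓
  (1,4): δ = 71.76°  ·
  (2,3): δ = 83.97°  ·
  (2,4): δ = 15.67°  ✓
  (3,4): δ = 80.36°  ·
antipodal pairs: 3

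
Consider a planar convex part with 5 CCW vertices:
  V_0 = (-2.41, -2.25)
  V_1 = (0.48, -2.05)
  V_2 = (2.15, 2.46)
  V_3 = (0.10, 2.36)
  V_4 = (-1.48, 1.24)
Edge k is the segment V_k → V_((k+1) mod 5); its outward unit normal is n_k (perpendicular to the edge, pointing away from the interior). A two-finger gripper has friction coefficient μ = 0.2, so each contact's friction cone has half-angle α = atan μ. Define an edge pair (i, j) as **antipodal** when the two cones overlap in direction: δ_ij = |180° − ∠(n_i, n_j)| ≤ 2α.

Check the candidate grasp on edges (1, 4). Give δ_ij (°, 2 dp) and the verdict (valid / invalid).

α = atan 0.2 = 11.31°;  2α = 22.62°
edge 1: e_1 = (+1.67, +4.51);  n_1 = (+0.9378, -0.3472)
edge 4: e_4 = (-0.93, -3.49);  n_4 = (-0.9663, +0.2575)
∠(n_1, n_4) = 174.60°
δ = |180° − 174.60°| = 5.40°
5.40° ≤ 2α = 22.62°  →  valid

δ = 5.40°, valid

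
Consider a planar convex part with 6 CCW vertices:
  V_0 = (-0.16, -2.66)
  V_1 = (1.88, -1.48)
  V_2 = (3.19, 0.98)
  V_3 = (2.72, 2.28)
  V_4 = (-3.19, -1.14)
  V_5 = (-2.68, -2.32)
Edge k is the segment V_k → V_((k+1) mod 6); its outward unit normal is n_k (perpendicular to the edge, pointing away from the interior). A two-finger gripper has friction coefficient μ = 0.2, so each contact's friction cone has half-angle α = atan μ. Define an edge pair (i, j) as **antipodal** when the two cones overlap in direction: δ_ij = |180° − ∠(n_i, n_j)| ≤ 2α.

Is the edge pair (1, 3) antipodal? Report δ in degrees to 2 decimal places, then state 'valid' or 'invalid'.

δ = 31.91°, invalid

α = atan 0.2 = 11.31°;  2α = 22.62°
edge 1: e_1 = (+1.31, +2.46);  n_1 = (+0.8827, -0.4700)
edge 3: e_3 = (-5.91, -3.42);  n_3 = (-0.5009, +0.8655)
∠(n_1, n_3) = 148.09°
δ = |180° − 148.09°| = 31.91°
31.91° > 2α = 22.62°  →  invalid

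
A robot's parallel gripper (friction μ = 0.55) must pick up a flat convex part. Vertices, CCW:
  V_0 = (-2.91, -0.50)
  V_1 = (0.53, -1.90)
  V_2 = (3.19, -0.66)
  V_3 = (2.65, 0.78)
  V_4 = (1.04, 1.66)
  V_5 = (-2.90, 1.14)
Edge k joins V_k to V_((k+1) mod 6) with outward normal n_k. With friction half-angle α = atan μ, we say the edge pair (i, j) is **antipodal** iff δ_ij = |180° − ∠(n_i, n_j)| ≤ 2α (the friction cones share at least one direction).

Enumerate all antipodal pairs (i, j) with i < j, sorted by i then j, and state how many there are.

count = 6; pairs: (0,2), (0,3), (0,4), (1,3), (1,4), (2,5)

α = atan 0.55 = 28.81°;  2α = 57.62°
n_0 = (-0.3770, -0.9262)
n_1 = (+0.4225, -0.9064)
n_2 = (+0.9363, +0.3511)
n_3 = (+0.4796, +0.8775)
n_4 = (-0.1308, +0.9914)
n_5 = (-1.0000, +0.0061)
  (0,1): δ = 132.86°  ·
  (0,2): δ = 47.30°  ✓
  (0,3): δ = 6.52°  ✓
  (0,4): δ = 29.66°  ✓
  (0,5): δ = 111.80°  ·
  (1,2): δ = 94.44°  ·
  (1,3): δ = 53.65°  ✓
  (1,4): δ = 17.47°  ✓
  (1,5): δ = 64.66°  ·
  (2,3): δ = 139.22°  ·
  (2,4): δ = 103.04°  ·
  (2,5): δ = 20.91°  ✓
  (3,4): δ = 143.82°  ·
  (3,5): δ = 61.69°  ·
  (4,5): δ = 97.87°  ·
antipodal pairs: 6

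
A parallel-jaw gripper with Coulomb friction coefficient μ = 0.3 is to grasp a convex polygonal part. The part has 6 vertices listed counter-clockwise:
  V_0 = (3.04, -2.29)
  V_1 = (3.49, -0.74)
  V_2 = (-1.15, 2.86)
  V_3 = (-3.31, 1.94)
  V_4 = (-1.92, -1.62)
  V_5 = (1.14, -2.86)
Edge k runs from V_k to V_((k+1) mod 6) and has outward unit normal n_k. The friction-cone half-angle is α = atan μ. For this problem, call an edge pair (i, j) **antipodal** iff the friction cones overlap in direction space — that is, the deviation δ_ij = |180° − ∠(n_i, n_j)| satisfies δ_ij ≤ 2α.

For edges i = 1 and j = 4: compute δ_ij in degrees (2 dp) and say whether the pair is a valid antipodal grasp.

α = atan 0.3 = 16.70°;  2α = 33.40°
edge 1: e_1 = (-4.64, +3.60);  n_1 = (+0.6130, +0.7901)
edge 4: e_4 = (+3.06, -1.24);  n_4 = (-0.3756, -0.9268)
∠(n_1, n_4) = 164.25°
δ = |180° − 164.25°| = 15.75°
15.75° ≤ 2α = 33.40°  →  valid

δ = 15.75°, valid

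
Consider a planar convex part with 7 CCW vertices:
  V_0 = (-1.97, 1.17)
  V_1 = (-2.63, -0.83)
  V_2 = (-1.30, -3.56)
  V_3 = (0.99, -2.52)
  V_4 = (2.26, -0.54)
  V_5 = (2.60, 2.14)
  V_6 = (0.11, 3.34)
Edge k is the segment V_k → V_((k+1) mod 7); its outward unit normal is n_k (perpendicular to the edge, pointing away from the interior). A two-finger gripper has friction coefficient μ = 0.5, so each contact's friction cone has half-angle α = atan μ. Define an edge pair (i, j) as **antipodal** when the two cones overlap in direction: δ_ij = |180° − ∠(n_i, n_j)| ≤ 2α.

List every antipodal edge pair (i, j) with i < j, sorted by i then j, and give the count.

α = atan 0.5 = 26.57°;  2α = 53.13°
n_0 = (-0.9496, +0.3134)
n_1 = (-0.8990, -0.4380)
n_2 = (+0.4135, -0.9105)
n_3 = (+0.8417, -0.5399)
n_4 = (+0.9920, -0.1259)
n_5 = (+0.4341, +0.9008)
n_6 = (-0.7219, +0.6920)
  (0,1): δ = 135.76°  ·
  (0,2): δ = 47.31°  ✓
  (0,3): δ = 14.41°  ✓
  (0,4): δ = 11.03°  ✓
  (0,5): δ = 82.53°  ·
  (0,6): δ = 154.48°  ·
  (1,2): δ = 91.55°  ·
  (1,3): δ = 58.65°  ·
  (1,4): δ = 33.20°  ✓
  (1,5): δ = 38.29°  ✓
  (1,6): δ = 110.24°  ·
  (2,3): δ = 147.10°  ·
  (2,4): δ = 121.66°  ·
  (2,5): δ = 50.16°  ✓
  (2,6): δ = 21.79°  ✓
  (3,4): δ = 154.55°  ·
  (3,5): δ = 83.05°  ·
  (3,6): δ = 11.11°  ✓
  (4,5): δ = 108.50°  ·
  (4,6): δ = 36.56°  ✓
  (5,6): δ = 108.06°  ·
antipodal pairs: 9

count = 9; pairs: (0,2), (0,3), (0,4), (1,4), (1,5), (2,5), (2,6), (3,6), (4,6)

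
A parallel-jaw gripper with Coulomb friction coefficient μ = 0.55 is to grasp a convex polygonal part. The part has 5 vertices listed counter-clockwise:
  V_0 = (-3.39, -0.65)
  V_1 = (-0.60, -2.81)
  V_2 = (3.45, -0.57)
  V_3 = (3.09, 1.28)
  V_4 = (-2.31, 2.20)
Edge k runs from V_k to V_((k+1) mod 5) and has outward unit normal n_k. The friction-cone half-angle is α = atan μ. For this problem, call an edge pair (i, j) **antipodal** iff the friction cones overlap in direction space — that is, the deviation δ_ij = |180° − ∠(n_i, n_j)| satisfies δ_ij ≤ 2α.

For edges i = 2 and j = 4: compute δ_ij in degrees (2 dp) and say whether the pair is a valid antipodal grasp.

δ = 31.77°, valid

α = atan 0.55 = 28.81°;  2α = 57.62°
edge 2: e_2 = (-0.36, +1.85);  n_2 = (+0.9816, +0.1910)
edge 4: e_4 = (-1.08, -2.85);  n_4 = (-0.9351, +0.3544)
∠(n_2, n_4) = 148.23°
δ = |180° − 148.23°| = 31.77°
31.77° ≤ 2α = 57.62°  →  valid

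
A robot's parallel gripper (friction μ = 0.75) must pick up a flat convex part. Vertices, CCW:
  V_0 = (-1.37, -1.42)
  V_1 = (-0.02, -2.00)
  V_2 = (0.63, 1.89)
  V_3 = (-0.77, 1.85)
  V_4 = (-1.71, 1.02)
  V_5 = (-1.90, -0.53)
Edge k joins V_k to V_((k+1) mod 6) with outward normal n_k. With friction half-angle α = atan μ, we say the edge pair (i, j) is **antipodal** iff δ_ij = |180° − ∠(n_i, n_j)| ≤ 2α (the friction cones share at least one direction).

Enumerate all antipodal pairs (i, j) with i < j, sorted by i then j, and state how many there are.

α = atan 0.75 = 36.87°;  2α = 73.74°
n_0 = (-0.3947, -0.9188)
n_1 = (+0.9863, -0.1648)
n_2 = (-0.0286, +0.9996)
n_3 = (-0.6619, +0.7496)
n_4 = (-0.9926, +0.1217)
n_5 = (-0.8592, -0.5117)
  (0,1): δ = 76.24°  ·
  (0,2): δ = 24.89°  ✓
  (0,3): δ = 64.69°  ✓
  (0,4): δ = 106.26°  ·
  (0,5): δ = 144.02°  ·
  (1,2): δ = 78.88°  ·
  (1,3): δ = 39.07°  ✓
  (1,4): δ = 2.50°  ✓
  (1,5): δ = 40.26°  ✓
  (2,3): δ = 140.19°  ·
  (2,4): δ = 98.63°  ·
  (2,5): δ = 60.86°  ✓
  (3,4): δ = 138.43°  ·
  (3,5): δ = 100.67°  ·
  (4,5): δ = 142.24°  ·
antipodal pairs: 6

count = 6; pairs: (0,2), (0,3), (1,3), (1,4), (1,5), (2,5)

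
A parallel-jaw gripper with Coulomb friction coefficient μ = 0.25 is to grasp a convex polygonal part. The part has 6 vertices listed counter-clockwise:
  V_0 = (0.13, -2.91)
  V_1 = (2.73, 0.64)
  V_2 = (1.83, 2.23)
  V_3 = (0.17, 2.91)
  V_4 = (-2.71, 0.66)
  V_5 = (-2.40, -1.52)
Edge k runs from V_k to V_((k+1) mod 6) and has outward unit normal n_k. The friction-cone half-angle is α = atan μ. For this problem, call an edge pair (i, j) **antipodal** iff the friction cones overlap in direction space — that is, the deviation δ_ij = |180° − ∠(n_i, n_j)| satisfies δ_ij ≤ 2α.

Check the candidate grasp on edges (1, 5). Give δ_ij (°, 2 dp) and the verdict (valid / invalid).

α = atan 0.25 = 14.04°;  2α = 28.07°
edge 1: e_1 = (-0.90, +1.59);  n_1 = (+0.8703, +0.4926)
edge 5: e_5 = (+2.53, -1.39);  n_5 = (-0.4815, -0.8764)
∠(n_1, n_5) = 148.30°
δ = |180° − 148.30°| = 31.70°
31.70° > 2α = 28.07°  →  invalid

δ = 31.70°, invalid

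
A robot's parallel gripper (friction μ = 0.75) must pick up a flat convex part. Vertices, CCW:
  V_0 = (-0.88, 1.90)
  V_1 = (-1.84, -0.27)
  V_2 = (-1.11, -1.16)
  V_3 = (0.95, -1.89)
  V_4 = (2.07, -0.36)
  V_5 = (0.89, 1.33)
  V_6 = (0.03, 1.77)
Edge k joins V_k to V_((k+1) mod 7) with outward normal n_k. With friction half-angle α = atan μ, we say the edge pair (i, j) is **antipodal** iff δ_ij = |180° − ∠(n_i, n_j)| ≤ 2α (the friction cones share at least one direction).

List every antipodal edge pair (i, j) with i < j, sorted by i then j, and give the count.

α = atan 0.75 = 36.87°;  2α = 73.74°
n_0 = (-0.9145, +0.4046)
n_1 = (-0.7732, -0.6342)
n_2 = (-0.3340, -0.9426)
n_3 = (+0.8069, -0.5907)
n_4 = (+0.8199, +0.5725)
n_5 = (+0.4555, +0.8902)
n_6 = (+0.1414, +0.9899)
  (0,1): δ = 116.78°  ·
  (0,2): δ = 85.65°  ·
  (0,3): δ = 12.34°  ✓
  (0,4): δ = 58.79°  ✓
  (0,5): δ = 86.77°  ·
  (0,6): δ = 105.73°  ·
  (1,2): δ = 148.87°  ·
  (1,3): δ = 75.56°  ·
  (1,4): δ = 4.44°  ✓
  (1,5): δ = 23.54°  ✓
  (1,6): δ = 42.51°  ✓
  (2,3): δ = 106.69°  ·
  (2,4): δ = 35.56°  ✓
  (2,5): δ = 7.58°  ✓
  (2,6): δ = 11.38°  ✓
  (3,4): δ = 108.87°  ·
  (3,5): δ = 80.89°  ·
  (3,6): δ = 61.92°  ✓
  (4,5): δ = 152.02°  ·
  (4,6): δ = 133.05°  ·
  (5,6): δ = 161.03°  ·
antipodal pairs: 9

count = 9; pairs: (0,3), (0,4), (1,4), (1,5), (1,6), (2,4), (2,5), (2,6), (3,6)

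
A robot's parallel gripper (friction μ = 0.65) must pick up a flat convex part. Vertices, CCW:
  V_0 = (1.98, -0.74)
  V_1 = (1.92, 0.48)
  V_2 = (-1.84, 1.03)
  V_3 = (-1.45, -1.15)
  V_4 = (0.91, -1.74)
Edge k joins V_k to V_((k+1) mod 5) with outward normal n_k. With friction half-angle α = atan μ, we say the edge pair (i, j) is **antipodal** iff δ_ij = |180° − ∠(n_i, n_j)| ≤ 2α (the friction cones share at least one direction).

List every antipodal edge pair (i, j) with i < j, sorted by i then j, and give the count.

count = 4; pairs: (0,2), (1,3), (1,4), (2,4)

α = atan 0.65 = 33.02°;  2α = 66.05°
n_0 = (+0.9988, +0.0491)
n_1 = (+0.1447, +0.9895)
n_2 = (-0.9844, -0.1761)
n_3 = (-0.2425, -0.9701)
n_4 = (+0.6828, -0.7306)
  (0,1): δ = 101.14°  ·
  (0,2): δ = 7.33°  ✓
  (0,3): δ = 73.15°  ·
  (0,4): δ = 130.25°  ·
  (1,2): δ = 71.54°  ·
  (1,3): δ = 5.71°  ✓
  (1,4): δ = 51.39°  ✓
  (2,3): δ = 114.18°  ·
  (2,4): δ = 57.08°  ✓
  (3,4): δ = 122.90°  ·
antipodal pairs: 4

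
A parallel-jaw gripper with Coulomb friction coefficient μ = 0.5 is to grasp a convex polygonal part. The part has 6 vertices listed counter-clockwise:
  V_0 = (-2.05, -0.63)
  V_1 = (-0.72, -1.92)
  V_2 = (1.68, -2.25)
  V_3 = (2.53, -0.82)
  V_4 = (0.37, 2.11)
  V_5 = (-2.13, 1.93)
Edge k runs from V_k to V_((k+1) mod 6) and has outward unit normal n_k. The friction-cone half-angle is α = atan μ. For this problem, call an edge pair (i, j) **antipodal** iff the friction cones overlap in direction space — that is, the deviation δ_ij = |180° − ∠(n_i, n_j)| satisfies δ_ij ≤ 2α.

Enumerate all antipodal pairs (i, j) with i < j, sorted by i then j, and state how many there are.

α = atan 0.5 = 26.57°;  2α = 53.13°
n_0 = (-0.6962, -0.7178)
n_1 = (-0.1362, -0.9907)
n_2 = (+0.8596, -0.5110)
n_3 = (+0.8049, +0.5934)
n_4 = (-0.0718, +0.9974)
n_5 = (-0.9995, -0.0312)
  (0,1): δ = 143.70°  ·
  (0,2): δ = 76.60°  ·
  (0,3): δ = 9.48°  ✓
  (0,4): δ = 48.24°  ✓
  (0,5): δ = 135.92°  ·
  (1,2): δ = 112.90°  ·
  (1,3): δ = 45.77°  ✓
  (1,4): δ = 11.95°  ✓
  (1,5): δ = 99.62°  ·
  (2,3): δ = 112.87°  ·
  (2,4): δ = 55.15°  ·
  (2,5): δ = 32.52°  ✓
  (3,4): δ = 122.28°  ·
  (3,5): δ = 34.61°  ✓
  (4,5): δ = 92.33°  ·
antipodal pairs: 6

count = 6; pairs: (0,3), (0,4), (1,3), (1,4), (2,5), (3,5)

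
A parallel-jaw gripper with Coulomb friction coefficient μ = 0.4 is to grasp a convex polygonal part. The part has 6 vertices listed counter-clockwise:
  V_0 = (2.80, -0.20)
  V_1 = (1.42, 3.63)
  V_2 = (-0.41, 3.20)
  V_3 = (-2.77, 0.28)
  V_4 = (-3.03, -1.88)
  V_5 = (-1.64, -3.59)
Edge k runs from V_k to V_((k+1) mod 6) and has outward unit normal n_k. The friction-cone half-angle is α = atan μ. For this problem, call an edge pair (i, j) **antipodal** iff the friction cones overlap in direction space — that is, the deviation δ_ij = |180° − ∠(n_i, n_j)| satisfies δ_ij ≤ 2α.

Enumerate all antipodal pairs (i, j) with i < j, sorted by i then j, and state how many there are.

α = atan 0.4 = 21.80°;  2α = 43.60°
n_0 = (+0.9408, +0.3390)
n_1 = (-0.2287, +0.9735)
n_2 = (-0.7777, +0.6286)
n_3 = (-0.9928, +0.1195)
n_4 = (-0.7760, -0.6308)
n_5 = (+0.6069, -0.7948)
  (0,1): δ = 96.59°  ·
  (0,2): δ = 58.76°  ·
  (0,3): δ = 26.68°  ✓
  (0,4): δ = 19.29°  ✓
  (0,5): δ = 107.55°  ·
  (1,2): δ = 142.17°  ·
  (1,3): δ = 110.09°  ·
  (1,4): δ = 64.12°  ·
  (1,5): δ = 24.14°  ✓
  (2,3): δ = 147.92°  ·
  (2,4): δ = 101.95°  ·
  (2,5): δ = 13.69°  ✓
  (3,4): δ = 134.03°  ·
  (3,5): δ = 45.77°  ·
  (4,5): δ = 91.74°  ·
antipodal pairs: 4

count = 4; pairs: (0,3), (0,4), (1,5), (2,5)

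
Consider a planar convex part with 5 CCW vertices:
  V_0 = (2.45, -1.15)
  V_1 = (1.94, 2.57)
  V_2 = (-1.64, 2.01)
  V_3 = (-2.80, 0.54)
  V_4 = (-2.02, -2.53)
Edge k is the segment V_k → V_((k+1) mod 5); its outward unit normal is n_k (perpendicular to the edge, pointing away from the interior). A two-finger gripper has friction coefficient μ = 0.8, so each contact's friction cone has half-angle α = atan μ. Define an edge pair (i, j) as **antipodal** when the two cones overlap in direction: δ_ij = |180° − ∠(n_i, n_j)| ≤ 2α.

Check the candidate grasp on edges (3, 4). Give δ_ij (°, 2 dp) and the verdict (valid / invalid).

α = atan 0.8 = 38.66°;  2α = 77.32°
edge 3: e_3 = (+0.78, -3.07);  n_3 = (-0.9692, -0.2462)
edge 4: e_4 = (+4.47, +1.38);  n_4 = (+0.2950, -0.9555)
∠(n_3, n_4) = 92.90°
δ = |180° − 92.90°| = 87.10°
87.10° > 2α = 77.32°  →  invalid

δ = 87.10°, invalid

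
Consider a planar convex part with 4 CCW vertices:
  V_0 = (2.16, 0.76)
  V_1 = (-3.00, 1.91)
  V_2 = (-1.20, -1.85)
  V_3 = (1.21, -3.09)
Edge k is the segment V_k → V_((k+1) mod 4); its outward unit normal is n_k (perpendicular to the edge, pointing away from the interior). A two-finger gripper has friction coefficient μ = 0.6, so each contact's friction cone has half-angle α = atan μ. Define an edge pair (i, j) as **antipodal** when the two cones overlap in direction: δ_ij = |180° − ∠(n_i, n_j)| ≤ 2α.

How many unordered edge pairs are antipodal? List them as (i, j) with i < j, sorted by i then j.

α = atan 0.6 = 30.96°;  2α = 61.93°
n_0 = (+0.2175, +0.9761)
n_1 = (-0.9020, -0.4318)
n_2 = (-0.4575, -0.8892)
n_3 = (+0.9709, -0.2396)
  (0,1): δ = 51.85°  ✓
  (0,2): δ = 14.66°  ✓
  (0,3): δ = 88.70°  ·
  (1,2): δ = 142.81°  ·
  (1,3): δ = 39.44°  ✓
  (2,3): δ = 76.63°  ·
antipodal pairs: 3

count = 3; pairs: (0,1), (0,2), (1,3)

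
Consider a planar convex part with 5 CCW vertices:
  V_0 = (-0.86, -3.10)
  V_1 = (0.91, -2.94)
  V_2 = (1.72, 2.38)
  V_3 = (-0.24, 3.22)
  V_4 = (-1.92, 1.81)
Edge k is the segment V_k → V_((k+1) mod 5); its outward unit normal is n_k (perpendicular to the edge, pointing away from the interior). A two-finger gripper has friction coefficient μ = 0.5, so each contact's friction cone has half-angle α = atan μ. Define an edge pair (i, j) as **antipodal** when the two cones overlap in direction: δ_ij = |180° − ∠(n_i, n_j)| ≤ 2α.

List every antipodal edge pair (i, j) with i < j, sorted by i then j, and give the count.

count = 4; pairs: (0,2), (0,3), (1,3), (1,4)

α = atan 0.5 = 26.57°;  2α = 53.13°
n_0 = (+0.0900, -0.9959)
n_1 = (+0.9886, -0.1505)
n_2 = (+0.3939, +0.9191)
n_3 = (-0.6429, +0.7660)
n_4 = (-0.9775, -0.2110)
  (0,1): δ = 103.82°  ·
  (0,2): δ = 28.36°  ✓
  (0,3): δ = 34.84°  ✓
  (0,4): δ = 97.02°  ·
  (1,2): δ = 104.54°  ·
  (1,3): δ = 41.34°  ✓
  (1,4): δ = 20.84°  ✓
  (2,3): δ = 116.80°  ·
  (2,4): δ = 54.62°  ·
  (3,4): δ = 117.82°  ·
antipodal pairs: 4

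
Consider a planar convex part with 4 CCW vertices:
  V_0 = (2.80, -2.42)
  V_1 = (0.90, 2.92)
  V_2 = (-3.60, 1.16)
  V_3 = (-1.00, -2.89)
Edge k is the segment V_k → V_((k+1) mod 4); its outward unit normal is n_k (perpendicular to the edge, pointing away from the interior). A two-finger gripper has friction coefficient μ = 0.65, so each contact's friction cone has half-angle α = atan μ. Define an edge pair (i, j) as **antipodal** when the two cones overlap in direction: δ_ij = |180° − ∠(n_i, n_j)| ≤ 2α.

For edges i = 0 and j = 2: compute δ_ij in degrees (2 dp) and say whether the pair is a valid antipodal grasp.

α = atan 0.65 = 33.02°;  2α = 66.05°
edge 0: e_0 = (-1.90, +5.34);  n_0 = (+0.9421, +0.3352)
edge 2: e_2 = (+2.60, -4.05);  n_2 = (-0.8415, -0.5402)
∠(n_0, n_2) = 166.89°
δ = |180° − 166.89°| = 13.11°
13.11° ≤ 2α = 66.05°  →  valid

δ = 13.11°, valid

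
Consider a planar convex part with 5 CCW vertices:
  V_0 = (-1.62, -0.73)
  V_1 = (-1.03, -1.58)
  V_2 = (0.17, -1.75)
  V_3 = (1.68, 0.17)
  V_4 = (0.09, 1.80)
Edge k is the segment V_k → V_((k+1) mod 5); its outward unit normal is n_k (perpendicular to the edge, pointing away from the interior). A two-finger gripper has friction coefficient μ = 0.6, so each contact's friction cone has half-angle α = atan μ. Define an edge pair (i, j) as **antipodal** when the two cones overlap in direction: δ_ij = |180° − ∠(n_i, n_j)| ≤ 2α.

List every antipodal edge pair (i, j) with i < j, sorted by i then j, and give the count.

count = 3; pairs: (0,3), (1,3), (2,4)

α = atan 0.6 = 30.96°;  2α = 61.93°
n_0 = (-0.8215, -0.5702)
n_1 = (-0.1403, -0.9901)
n_2 = (+0.7860, -0.6182)
n_3 = (+0.7158, +0.6983)
n_4 = (-0.8285, +0.5600)
  (0,1): δ = 132.83°  ·
  (0,2): δ = 72.95°  ·
  (0,3): δ = 9.52°  ✓
  (0,4): δ = 111.18°  ·
  (1,2): δ = 120.12°  ·
  (1,3): δ = 37.65°  ✓
  (1,4): δ = 64.01°  ·
  (2,3): δ = 97.53°  ·
  (2,4): δ = 4.13°  ✓
  (3,4): δ = 78.34°  ·
antipodal pairs: 3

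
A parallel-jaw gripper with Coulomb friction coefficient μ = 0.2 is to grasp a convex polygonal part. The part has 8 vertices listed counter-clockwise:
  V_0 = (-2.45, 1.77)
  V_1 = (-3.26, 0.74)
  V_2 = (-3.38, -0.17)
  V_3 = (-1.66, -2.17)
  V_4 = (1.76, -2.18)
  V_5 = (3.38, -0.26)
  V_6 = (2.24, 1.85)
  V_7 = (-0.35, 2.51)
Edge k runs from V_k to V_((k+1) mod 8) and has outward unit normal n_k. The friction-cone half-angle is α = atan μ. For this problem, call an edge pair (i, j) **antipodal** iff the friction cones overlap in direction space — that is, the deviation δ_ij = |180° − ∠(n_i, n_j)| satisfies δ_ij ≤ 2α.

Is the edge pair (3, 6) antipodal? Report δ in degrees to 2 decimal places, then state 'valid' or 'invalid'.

α = atan 0.2 = 11.31°;  2α = 22.62°
edge 3: e_3 = (+3.42, -0.01);  n_3 = (-0.0029, -1.0000)
edge 6: e_6 = (-2.59, +0.66);  n_6 = (+0.2469, +0.9690)
∠(n_3, n_6) = 165.87°
δ = |180° − 165.87°| = 14.13°
14.13° ≤ 2α = 22.62°  →  valid

δ = 14.13°, valid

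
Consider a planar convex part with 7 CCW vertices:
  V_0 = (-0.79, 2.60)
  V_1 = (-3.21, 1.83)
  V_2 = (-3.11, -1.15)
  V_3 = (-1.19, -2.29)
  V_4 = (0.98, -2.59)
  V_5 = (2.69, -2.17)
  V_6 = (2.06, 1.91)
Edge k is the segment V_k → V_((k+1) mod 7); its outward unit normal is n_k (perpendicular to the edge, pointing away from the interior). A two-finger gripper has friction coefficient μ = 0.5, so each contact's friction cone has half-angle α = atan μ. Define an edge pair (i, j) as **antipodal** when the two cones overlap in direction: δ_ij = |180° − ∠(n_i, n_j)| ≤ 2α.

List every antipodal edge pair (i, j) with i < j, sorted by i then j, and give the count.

α = atan 0.5 = 26.57°;  2α = 53.13°
n_0 = (-0.3032, +0.9529)
n_1 = (-0.9994, -0.0335)
n_2 = (-0.5105, -0.8599)
n_3 = (-0.1369, -0.9906)
n_4 = (+0.2385, -0.9711)
n_5 = (+0.9883, +0.1526)
n_6 = (+0.2353, +0.9719)
  (0,1): δ = 105.73°  ·
  (0,2): δ = 48.35°  ✓
  (0,3): δ = 25.52°  ✓
  (0,4): δ = 3.85°  ✓
  (0,5): δ = 81.13°  ·
  (0,6): δ = 148.74°  ·
  (1,2): δ = 122.62°  ·
  (1,3): δ = 99.79°  ·
  (1,4): δ = 78.12°  ·
  (1,5): δ = 6.86°  ✓
  (1,6): δ = 74.47°  ·
  (2,3): δ = 157.17°  ·
  (2,4): δ = 135.50°  ·
  (2,5): δ = 50.52°  ✓
  (2,6): δ = 17.09°  ✓
  (3,4): δ = 158.33°  ·
  (3,5): δ = 73.35°  ·
  (3,6): δ = 5.74°  ✓
  (4,5): δ = 95.02°  ·
  (4,6): δ = 27.41°  ✓
  (5,6): δ = 112.39°  ·
antipodal pairs: 8

count = 8; pairs: (0,2), (0,3), (0,4), (1,5), (2,5), (2,6), (3,6), (4,6)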